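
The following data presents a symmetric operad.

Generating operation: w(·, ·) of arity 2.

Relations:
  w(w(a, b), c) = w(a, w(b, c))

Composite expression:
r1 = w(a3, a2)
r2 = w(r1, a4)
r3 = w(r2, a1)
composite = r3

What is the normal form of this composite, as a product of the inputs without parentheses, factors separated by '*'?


Key point: w is associative — brackets drop, the a-order remains.
w(a3, a2) linearizes to a3 * a2
w(w(a3, a2), a4) linearizes to a3 * a2 * a4
w(w(w(a3, a2), a4), a1) linearizes to a3 * a2 * a4 * a1

a3 * a2 * a4 * a1


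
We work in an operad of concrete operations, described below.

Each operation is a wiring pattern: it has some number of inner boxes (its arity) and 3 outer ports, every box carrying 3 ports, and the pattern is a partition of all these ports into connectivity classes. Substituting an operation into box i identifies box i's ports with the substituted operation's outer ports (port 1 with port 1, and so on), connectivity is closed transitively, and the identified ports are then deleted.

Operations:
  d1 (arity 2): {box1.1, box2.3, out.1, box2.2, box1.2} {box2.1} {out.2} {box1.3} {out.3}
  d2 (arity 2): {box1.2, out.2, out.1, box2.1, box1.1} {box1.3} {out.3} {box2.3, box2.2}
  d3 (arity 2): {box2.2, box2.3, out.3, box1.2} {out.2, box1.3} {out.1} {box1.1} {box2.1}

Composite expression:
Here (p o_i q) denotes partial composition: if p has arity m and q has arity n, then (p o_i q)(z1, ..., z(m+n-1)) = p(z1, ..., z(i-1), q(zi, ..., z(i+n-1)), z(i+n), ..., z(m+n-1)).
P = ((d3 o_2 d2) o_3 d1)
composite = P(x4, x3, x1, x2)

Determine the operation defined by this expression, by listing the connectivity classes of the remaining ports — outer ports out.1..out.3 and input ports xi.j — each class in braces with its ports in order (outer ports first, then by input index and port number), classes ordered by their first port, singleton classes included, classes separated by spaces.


Two ports join when wires chain via d3-identified ports.
the subtree at d1 composes to {out.1, x1.1, x1.2, x2.2, x2.3} {out.2} {out.3} {x1.3} {x2.1} on (x1, x2); out.j = own outer ports
the subtree at d2 composes to {out.1, out.2, x1.1, x1.2, x2.2, x2.3, x3.1, x3.2} {out.3} {x1.3} {x2.1} {x3.3} on (x3, x1, x2); out.j = own outer ports
the subtree at d3 composes to {out.1} {out.2, x4.3} {out.3, x1.1, x1.2, x2.2, x2.3, x3.1, x3.2, x4.2} {x1.3} {x2.1} {x3.3} {x4.1} on (x4, x3, x1, x2); out.j = own outer ports

{out.1} {out.2, x4.3} {out.3, x1.1, x1.2, x2.2, x2.3, x3.1, x3.2, x4.2} {x1.3} {x2.1} {x3.3} {x4.1}


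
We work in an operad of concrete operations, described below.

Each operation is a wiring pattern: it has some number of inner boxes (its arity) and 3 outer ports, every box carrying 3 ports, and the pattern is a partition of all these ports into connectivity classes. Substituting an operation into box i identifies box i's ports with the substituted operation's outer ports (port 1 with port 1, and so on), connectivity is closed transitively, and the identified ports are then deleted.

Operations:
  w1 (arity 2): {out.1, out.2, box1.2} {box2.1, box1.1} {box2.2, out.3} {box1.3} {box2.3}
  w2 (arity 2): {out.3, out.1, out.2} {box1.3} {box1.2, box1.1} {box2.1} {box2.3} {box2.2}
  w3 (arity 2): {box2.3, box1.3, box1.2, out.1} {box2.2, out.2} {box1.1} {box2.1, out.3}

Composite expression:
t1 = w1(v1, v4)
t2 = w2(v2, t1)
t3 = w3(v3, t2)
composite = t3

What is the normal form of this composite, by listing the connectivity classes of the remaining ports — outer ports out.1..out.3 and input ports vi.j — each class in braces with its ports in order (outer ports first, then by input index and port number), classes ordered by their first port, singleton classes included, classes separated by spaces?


{out.1, out.2, out.3, v3.2, v3.3} {v1.1, v4.1} {v1.2} {v1.3} {v2.1, v2.2} {v2.3} {v3.1} {v4.2} {v4.3}

Reachability decides: close wires over w3-identified ports.
w1 over (v1, v4) gives {out.1, out.2, v1.2} {out.3, v4.2} {v1.1, v4.1} {v1.3} {v4.3}, out.j being that stage's outer ports
w2 over (v2, v1, v4) gives {out.1, out.2, out.3} {v1.1, v4.1} {v1.2} {v1.3} {v2.1, v2.2} {v2.3} {v4.2} {v4.3}, out.j being that stage's outer ports
w3 over (v3, v2, v1, v4) gives {out.1, out.2, out.3, v3.2, v3.3} {v1.1, v4.1} {v1.2} {v1.3} {v2.1, v2.2} {v2.3} {v3.1} {v4.2} {v4.3}, out.j being that stage's outer ports


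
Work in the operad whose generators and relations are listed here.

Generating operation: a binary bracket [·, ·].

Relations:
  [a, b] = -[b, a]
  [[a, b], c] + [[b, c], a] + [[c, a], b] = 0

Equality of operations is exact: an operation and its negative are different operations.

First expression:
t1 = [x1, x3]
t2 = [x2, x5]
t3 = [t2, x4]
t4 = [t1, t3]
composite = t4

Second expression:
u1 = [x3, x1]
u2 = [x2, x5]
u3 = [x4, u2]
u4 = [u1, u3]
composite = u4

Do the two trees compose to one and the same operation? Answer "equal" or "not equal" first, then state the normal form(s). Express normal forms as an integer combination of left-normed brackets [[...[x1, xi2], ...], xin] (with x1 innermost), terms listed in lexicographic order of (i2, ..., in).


The first composite normalizes to [[[[x1, x3], x2], x5], x4] - [[[[x1, x3], x4], x2], x5] + [[[[x1, x3], x4], x5], x2] - [[[[x1, x3], x5], x2], x4]
The second composite normalizes to [[[[x1, x3], x2], x5], x4] - [[[[x1, x3], x4], x2], x5] + [[[[x1, x3], x4], x5], x2] - [[[[x1, x3], x5], x2], x4]
Identical normal forms: equal.

equal — both sides give [[[[x1, x3], x2], x5], x4] - [[[[x1, x3], x4], x2], x5] + [[[[x1, x3], x4], x5], x2] - [[[[x1, x3], x5], x2], x4]


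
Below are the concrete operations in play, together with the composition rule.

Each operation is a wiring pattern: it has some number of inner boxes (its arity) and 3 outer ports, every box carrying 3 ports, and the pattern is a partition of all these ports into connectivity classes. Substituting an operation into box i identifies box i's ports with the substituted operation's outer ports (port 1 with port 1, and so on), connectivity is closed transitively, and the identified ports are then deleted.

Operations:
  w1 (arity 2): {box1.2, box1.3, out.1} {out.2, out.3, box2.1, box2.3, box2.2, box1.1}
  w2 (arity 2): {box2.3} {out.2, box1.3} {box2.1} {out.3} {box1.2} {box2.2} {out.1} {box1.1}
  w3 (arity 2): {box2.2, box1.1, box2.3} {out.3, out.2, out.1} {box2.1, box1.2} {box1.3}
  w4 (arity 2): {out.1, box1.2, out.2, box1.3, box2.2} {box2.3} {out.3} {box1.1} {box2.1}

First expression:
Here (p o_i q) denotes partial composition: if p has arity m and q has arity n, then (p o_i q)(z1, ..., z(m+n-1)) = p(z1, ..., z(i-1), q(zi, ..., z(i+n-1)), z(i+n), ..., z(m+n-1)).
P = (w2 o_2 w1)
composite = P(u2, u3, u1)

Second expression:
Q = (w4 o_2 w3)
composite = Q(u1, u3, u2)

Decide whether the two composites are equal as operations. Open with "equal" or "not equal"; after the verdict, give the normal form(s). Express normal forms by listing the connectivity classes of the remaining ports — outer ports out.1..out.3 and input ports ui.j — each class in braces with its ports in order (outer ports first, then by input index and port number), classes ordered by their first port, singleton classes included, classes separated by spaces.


not equal; first: {out.1} {out.2, u2.3} {out.3} {u1.1, u1.2, u1.3, u3.1} {u2.1} {u2.2} {u3.2, u3.3}; second: {out.1, out.2, u1.2, u1.3} {out.3} {u1.1} {u2.1, u3.2} {u2.2, u2.3, u3.1} {u3.3}

The first expression, normalized: {out.1} {out.2, u2.3} {out.3} {u1.1, u1.2, u1.3, u3.1} {u2.1} {u2.2} {u3.2, u3.3}
The second expression, normalized: {out.1, out.2, u1.2, u1.3} {out.3} {u1.1} {u2.1, u3.2} {u2.2, u2.3, u3.1} {u3.3}
The normal forms differ: not equal.


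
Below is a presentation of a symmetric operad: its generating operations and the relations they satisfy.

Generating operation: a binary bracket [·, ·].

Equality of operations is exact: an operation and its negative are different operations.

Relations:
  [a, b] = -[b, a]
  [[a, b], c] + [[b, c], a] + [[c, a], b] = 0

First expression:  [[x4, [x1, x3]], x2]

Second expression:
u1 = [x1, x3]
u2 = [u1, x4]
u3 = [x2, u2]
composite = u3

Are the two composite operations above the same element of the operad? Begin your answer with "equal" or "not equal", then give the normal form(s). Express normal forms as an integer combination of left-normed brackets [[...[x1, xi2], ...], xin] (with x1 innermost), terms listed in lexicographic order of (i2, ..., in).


The first expression reduces to -[[[x1, x3], x4], x2]
The second expression reduces to -[[[x1, x3], x4], x2]
The forms coincide; equal.

equal: each reduces to -[[[x1, x3], x4], x2]


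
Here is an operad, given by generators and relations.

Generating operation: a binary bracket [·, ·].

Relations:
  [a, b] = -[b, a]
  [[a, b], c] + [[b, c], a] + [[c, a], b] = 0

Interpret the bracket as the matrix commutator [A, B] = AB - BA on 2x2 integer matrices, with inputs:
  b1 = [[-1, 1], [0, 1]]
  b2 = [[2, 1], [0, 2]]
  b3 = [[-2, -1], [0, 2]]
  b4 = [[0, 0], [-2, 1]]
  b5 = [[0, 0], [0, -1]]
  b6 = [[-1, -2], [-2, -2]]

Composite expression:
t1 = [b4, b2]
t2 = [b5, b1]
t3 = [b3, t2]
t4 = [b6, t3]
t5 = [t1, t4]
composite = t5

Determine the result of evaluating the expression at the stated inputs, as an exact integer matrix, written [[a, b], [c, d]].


[[0, -32], [0, 0]]

[b4, b2] = [[2, -1], [0, -2]]
[b5, b1] = [[0, 1], [0, 0]]
[b3, [b5, b1]] = [[0, -4], [0, 0]]
[b6, [b3, [b5, b1]]] = [[-8, -4], [0, 8]]
[[b4, b2], [b6, [b3, [b5, b1]]]] = [[0, -32], [0, 0]]


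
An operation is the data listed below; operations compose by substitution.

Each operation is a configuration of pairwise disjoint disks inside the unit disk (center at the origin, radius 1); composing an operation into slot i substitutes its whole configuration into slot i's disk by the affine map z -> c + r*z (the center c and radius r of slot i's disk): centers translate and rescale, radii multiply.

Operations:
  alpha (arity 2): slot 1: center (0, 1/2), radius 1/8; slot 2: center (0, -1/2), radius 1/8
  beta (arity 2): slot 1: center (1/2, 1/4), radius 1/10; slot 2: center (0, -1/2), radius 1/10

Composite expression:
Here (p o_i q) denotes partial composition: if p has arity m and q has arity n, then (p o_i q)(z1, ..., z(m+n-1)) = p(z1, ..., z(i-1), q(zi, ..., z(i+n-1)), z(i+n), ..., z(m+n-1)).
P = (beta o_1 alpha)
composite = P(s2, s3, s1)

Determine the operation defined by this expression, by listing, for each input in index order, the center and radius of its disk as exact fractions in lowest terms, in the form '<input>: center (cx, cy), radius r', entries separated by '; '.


Only the slot chain above each s matters under beta; compose those maps.
tracing s2 down its 2-map path: center (1/2, 3/10), radius 1/80
tracing s3 down its 2-map path: center (1/2, 1/5), radius 1/80
tracing s1 down its 1-map path: center (0, -1/2), radius 1/10

s1: center (0, -1/2), radius 1/10; s2: center (1/2, 3/10), radius 1/80; s3: center (1/2, 1/5), radius 1/80


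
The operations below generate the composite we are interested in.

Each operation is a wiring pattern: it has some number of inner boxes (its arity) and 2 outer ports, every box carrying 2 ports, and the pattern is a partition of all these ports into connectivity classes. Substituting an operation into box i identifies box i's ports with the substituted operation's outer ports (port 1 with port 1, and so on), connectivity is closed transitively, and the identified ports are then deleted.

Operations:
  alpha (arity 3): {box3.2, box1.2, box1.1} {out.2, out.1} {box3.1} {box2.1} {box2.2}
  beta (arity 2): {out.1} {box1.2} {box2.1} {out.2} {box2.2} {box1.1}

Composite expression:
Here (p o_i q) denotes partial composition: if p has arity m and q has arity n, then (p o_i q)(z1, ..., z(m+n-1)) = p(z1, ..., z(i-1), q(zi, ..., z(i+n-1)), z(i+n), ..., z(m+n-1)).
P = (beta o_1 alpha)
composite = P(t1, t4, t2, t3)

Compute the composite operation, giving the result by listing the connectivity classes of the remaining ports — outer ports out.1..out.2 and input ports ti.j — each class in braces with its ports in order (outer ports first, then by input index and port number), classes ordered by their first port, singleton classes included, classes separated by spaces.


Treat the ports identified at beta as solder joints: merge, then drop.
the subtree at alpha composes to {out.1, out.2} {t1.1, t1.2, t2.2} {t2.1} {t4.1} {t4.2} on (t1, t4, t2); out.j = own outer ports
the subtree at beta composes to {out.1} {out.2} {t1.1, t1.2, t2.2} {t2.1} {t3.1} {t3.2} {t4.1} {t4.2} on (t1, t4, t2, t3); out.j = own outer ports

{out.1} {out.2} {t1.1, t1.2, t2.2} {t2.1} {t3.1} {t3.2} {t4.1} {t4.2}


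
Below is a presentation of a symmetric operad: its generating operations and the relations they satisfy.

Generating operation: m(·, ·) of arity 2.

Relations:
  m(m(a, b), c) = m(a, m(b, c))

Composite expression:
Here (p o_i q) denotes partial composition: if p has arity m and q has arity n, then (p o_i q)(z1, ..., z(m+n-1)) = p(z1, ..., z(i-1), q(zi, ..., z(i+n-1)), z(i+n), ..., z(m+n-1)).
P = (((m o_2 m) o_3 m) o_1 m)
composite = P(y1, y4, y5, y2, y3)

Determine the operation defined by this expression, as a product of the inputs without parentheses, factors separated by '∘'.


y1 ∘ y4 ∘ y5 ∘ y2 ∘ y3

Associativity of m dissolves the nesting; only the y-input order survives.
m(y1, y4) collapses to y1 ∘ y4
m(y2, y3) collapses to y2 ∘ y3
m(y5, m(y2, y3)) collapses to y5 ∘ y2 ∘ y3
m(m(y1, y4), m(y5, m(y2, y3))) collapses to y1 ∘ y4 ∘ y5 ∘ y2 ∘ y3


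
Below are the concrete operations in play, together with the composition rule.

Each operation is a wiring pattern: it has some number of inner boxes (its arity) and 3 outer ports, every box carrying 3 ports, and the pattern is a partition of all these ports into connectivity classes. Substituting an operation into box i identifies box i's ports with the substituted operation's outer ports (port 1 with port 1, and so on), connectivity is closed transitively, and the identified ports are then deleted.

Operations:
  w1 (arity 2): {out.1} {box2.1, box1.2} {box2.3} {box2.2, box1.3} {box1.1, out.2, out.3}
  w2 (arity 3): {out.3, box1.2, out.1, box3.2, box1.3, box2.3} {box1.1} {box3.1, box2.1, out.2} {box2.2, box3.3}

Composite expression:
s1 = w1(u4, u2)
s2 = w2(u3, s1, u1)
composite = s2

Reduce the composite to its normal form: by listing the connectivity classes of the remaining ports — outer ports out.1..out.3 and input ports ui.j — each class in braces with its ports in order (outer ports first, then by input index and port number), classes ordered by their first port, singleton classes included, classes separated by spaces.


{out.1, out.3, u1.2, u1.3, u3.2, u3.3, u4.1} {out.2, u1.1} {u2.1, u4.2} {u2.2, u4.3} {u2.3} {u3.1}

Reachability decides: close wires over w2-identified ports.
stage w1: inputs (u4, u2), connectivity {out.1} {out.2, out.3, u4.1} {u2.1, u4.2} {u2.2, u4.3} {u2.3}, out.j its boundary
stage w2: inputs (u3, u4, u2, u1), connectivity {out.1, out.3, u1.2, u1.3, u3.2, u3.3, u4.1} {out.2, u1.1} {u2.1, u4.2} {u2.2, u4.3} {u2.3} {u3.1}, out.j its boundary


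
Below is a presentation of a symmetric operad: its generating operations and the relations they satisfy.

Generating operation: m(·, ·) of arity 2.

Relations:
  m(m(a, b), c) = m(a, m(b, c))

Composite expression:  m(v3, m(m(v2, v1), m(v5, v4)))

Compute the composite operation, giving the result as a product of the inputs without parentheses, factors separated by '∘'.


All parenthesizations of m agree; list the v-inputs left to right.
m(v2, v1) reduces to v2 ∘ v1
m(v5, v4) reduces to v5 ∘ v4
m(m(v2, v1), m(v5, v4)) reduces to v2 ∘ v1 ∘ v5 ∘ v4
m(v3, m(m(v2, v1), m(v5, v4))) reduces to v3 ∘ v2 ∘ v1 ∘ v5 ∘ v4

v3 ∘ v2 ∘ v1 ∘ v5 ∘ v4


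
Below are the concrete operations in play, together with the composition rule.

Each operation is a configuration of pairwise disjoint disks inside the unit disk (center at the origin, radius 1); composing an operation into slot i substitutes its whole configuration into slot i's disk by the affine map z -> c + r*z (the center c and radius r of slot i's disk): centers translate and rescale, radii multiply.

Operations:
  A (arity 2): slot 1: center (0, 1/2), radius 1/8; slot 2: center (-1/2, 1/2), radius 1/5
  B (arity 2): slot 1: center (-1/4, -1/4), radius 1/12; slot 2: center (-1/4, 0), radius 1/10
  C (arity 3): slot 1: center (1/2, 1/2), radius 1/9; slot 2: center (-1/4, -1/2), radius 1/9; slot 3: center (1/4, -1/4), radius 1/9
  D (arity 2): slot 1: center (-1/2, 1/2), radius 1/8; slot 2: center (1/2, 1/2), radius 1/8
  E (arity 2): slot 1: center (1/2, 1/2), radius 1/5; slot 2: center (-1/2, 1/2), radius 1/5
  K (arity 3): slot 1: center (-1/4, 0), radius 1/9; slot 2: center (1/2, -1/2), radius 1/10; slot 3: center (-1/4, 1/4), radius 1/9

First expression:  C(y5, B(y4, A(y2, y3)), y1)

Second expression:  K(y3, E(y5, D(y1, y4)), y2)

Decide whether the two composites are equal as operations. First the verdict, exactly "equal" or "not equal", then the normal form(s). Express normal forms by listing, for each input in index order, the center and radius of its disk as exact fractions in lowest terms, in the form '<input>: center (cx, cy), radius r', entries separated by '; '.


not equal: they reduce to y1: center (1/4, -1/4), radius 1/9; y2: center (-5/18, -89/180), radius 1/720; y3: center (-17/60, -89/180), radius 1/450; y4: center (-5/18, -19/36), radius 1/108; y5: center (1/2, 1/2), radius 1/9 and y1: center (11/25, -11/25), radius 1/400; y2: center (-1/4, 1/4), radius 1/9; y3: center (-1/4, 0), radius 1/9; y4: center (23/50, -11/25), radius 1/400; y5: center (11/20, -9/20), radius 1/50

In normal form, the first expression is y1: center (1/4, -1/4), radius 1/9; y2: center (-5/18, -89/180), radius 1/720; y3: center (-17/60, -89/180), radius 1/450; y4: center (-5/18, -19/36), radius 1/108; y5: center (1/2, 1/2), radius 1/9
In normal form, the second expression is y1: center (11/25, -11/25), radius 1/400; y2: center (-1/4, 1/4), radius 1/9; y3: center (-1/4, 0), radius 1/9; y4: center (23/50, -11/25), radius 1/400; y5: center (11/20, -9/20), radius 1/50
Different reductions; not equal.


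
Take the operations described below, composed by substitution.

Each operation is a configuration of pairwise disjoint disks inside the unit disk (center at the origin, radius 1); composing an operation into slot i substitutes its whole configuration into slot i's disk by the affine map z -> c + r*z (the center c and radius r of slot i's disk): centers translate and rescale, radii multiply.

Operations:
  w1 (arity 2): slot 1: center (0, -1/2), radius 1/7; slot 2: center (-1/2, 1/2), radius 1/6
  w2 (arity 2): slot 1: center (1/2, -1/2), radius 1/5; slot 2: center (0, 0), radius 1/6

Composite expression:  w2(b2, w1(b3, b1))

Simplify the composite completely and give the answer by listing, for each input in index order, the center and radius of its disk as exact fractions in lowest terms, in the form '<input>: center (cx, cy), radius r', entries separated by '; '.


b1: center (-1/12, 1/12), radius 1/36; b2: center (1/2, -1/2), radius 1/5; b3: center (0, -1/12), radius 1/42

Each b-disk chains the slot maps above it in w2; radii multiply.
for b2, the 1-step affine chain lands on center (1/2, -1/2), radius 1/5
for b3, the 2-step affine chain lands on center (0, -1/12), radius 1/42
for b1, the 2-step affine chain lands on center (-1/12, 1/12), radius 1/36


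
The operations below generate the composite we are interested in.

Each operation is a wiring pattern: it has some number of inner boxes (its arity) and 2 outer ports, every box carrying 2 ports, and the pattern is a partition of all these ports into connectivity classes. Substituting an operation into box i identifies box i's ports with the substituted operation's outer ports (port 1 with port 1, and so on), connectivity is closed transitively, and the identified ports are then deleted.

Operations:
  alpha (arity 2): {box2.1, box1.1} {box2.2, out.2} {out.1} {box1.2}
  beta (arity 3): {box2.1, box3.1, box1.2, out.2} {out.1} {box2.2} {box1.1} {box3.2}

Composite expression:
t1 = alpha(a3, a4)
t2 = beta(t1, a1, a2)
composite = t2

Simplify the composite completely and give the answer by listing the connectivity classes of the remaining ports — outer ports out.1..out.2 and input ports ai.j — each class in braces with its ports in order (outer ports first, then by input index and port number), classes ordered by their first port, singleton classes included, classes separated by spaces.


Reachability decides: close wires over beta-identified ports.
after alpha, the pattern on (a3, a4) reads {out.1} {out.2, a4.2} {a3.1, a4.1} {a3.2} (out.j = its outer ports)
after beta, the pattern on (a3, a4, a1, a2) reads {out.1} {out.2, a1.1, a2.1, a4.2} {a1.2} {a2.2} {a3.1, a4.1} {a3.2} (out.j = its outer ports)

{out.1} {out.2, a1.1, a2.1, a4.2} {a1.2} {a2.2} {a3.1, a4.1} {a3.2}


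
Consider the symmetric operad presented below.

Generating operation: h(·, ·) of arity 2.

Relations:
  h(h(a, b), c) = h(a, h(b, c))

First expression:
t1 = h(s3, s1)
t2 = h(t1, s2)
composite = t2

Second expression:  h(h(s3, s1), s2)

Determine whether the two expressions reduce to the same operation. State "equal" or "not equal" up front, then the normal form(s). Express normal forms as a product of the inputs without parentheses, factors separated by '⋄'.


Normal form of the first expression: s3 ⋄ s1 ⋄ s2
Normal form of the second expression: s3 ⋄ s1 ⋄ s2
The forms coincide; equal.

equal: each reduces to s3 ⋄ s1 ⋄ s2


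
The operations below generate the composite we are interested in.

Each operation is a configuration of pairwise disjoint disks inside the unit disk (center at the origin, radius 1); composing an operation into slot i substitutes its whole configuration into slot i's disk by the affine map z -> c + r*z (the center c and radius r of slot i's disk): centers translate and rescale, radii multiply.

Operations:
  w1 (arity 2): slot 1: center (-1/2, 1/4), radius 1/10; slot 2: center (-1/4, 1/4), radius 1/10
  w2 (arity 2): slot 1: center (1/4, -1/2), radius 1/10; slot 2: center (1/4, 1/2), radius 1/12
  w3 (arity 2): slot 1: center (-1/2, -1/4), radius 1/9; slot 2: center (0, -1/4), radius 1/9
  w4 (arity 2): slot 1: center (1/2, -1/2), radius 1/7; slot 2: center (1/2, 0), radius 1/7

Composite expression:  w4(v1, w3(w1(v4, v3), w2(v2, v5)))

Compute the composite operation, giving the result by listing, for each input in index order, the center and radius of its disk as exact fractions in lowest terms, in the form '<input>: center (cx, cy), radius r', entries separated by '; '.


v1: center (1/2, -1/2), radius 1/7; v2: center (127/252, -11/252), radius 1/630; v3: center (107/252, -2/63), radius 1/630; v4: center (53/126, -2/63), radius 1/630; v5: center (127/252, -1/36), radius 1/756

Below w4, radii multiply path by path; the v-disk centers shift.
for v1, the 1-step affine chain lands on center (1/2, -1/2), radius 1/7
for v4, the 3-step affine chain lands on center (53/126, -2/63), radius 1/630
for v3, the 3-step affine chain lands on center (107/252, -2/63), radius 1/630
for v2, the 3-step affine chain lands on center (127/252, -11/252), radius 1/630
for v5, the 3-step affine chain lands on center (127/252, -1/36), radius 1/756


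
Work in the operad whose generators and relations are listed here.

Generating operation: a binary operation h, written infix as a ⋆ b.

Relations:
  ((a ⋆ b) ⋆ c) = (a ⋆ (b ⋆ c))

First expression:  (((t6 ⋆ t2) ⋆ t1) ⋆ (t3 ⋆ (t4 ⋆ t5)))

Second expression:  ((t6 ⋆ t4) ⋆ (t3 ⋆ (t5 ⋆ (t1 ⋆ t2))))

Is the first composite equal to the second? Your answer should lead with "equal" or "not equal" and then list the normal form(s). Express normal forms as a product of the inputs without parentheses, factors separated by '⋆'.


The first expression reduces to t6 ⋆ t2 ⋆ t1 ⋆ t3 ⋆ t4 ⋆ t5
The second expression reduces to t6 ⋆ t4 ⋆ t3 ⋆ t5 ⋆ t1 ⋆ t2
The forms do not match — not equal.

not equal; first: t6 ⋆ t2 ⋆ t1 ⋆ t3 ⋆ t4 ⋆ t5; second: t6 ⋆ t4 ⋆ t3 ⋆ t5 ⋆ t1 ⋆ t2


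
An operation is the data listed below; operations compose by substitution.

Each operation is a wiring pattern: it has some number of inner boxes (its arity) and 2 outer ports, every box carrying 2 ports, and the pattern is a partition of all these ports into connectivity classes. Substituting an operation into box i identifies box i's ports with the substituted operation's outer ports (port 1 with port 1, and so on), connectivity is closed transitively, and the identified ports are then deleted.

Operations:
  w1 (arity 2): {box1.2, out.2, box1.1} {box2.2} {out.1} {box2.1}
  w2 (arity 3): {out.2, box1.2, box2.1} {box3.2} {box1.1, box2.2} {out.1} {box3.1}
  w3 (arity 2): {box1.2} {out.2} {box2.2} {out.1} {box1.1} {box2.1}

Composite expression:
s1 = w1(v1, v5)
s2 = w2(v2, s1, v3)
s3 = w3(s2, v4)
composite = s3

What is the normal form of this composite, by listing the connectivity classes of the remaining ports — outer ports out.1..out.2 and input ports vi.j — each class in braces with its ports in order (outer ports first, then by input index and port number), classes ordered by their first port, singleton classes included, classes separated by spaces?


{out.1} {out.2} {v1.1, v1.2, v2.1} {v2.2} {v3.1} {v3.2} {v4.1} {v4.2} {v5.1} {v5.2}

Two ports join when wires chain via w3-identified ports.
through w1, on inputs (v1, v5): {out.1} {out.2, v1.1, v1.2} {v5.1} {v5.2} (out.j = stage outer ports)
through w2, on inputs (v2, v1, v5, v3): {out.1} {out.2, v2.2} {v1.1, v1.2, v2.1} {v3.1} {v3.2} {v5.1} {v5.2} (out.j = stage outer ports)
through w3, on inputs (v2, v1, v5, v3, v4): {out.1} {out.2} {v1.1, v1.2, v2.1} {v2.2} {v3.1} {v3.2} {v4.1} {v4.2} {v5.1} {v5.2} (out.j = stage outer ports)


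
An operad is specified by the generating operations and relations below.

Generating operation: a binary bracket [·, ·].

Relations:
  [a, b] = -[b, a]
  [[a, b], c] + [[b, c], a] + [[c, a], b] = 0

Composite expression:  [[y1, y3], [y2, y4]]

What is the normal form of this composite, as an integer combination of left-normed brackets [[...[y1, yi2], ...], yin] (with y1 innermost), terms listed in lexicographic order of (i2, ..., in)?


[[[y1, y3], y2], y4] - [[[y1, y3], y4], y2]

Skip Jacobi rewriting: expand, keep y1-initial words, read off terms.
Composite bracket: [[y1, y3], [y2, y4]]
Expanding via [a, b] = ab - ba: 8 signed words (2^3 = 8).
Coefficients come from the y1-initial words:
  sign of y1y3y2y4 is +1, so it contributes +[[[y1, y3], y2], y4]
  sign of y1y3y4y2 is -1, so it contributes -[[[y1, y3], y4], y2]


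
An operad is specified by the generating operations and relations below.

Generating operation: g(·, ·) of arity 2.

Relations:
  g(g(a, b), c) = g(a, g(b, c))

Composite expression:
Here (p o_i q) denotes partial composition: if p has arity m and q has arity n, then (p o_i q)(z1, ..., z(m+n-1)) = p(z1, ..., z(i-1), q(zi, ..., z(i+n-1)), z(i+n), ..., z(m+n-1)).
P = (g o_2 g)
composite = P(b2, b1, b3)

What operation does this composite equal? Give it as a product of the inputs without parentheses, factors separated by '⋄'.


Under associativity of g, the answer is the b's in reading order.
g(b1, b3) unparenthesizes to b1 ⋄ b3
g(b2, g(b1, b3)) unparenthesizes to b2 ⋄ b1 ⋄ b3

b2 ⋄ b1 ⋄ b3


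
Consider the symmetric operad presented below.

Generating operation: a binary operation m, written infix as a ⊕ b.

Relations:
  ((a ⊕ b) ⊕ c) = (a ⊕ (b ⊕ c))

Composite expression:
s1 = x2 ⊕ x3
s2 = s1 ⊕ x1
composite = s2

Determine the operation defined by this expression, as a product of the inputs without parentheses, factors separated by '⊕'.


x2 ⊕ x3 ⊕ x1

Associativity of m dissolves the nesting; only the x-input order survives.
(x2 ⊕ x3) unparenthesizes to x2 ⊕ x3
((x2 ⊕ x3) ⊕ x1) unparenthesizes to x2 ⊕ x3 ⊕ x1


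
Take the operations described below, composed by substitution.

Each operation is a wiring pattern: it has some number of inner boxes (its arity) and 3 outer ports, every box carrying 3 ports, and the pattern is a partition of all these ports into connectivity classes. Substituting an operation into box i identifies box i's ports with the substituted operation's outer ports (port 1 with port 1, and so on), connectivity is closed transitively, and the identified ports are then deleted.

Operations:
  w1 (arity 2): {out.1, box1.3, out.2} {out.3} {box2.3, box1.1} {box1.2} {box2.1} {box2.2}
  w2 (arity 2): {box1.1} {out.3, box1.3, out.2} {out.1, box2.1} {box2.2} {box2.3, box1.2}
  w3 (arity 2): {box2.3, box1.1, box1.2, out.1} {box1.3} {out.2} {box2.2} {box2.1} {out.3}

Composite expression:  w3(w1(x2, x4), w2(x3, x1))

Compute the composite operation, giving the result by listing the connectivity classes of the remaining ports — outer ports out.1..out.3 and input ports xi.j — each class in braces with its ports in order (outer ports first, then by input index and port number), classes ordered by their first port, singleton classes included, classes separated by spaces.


{out.1, x2.3, x3.3} {out.2} {out.3} {x1.1} {x1.2} {x1.3, x3.2} {x2.1, x4.3} {x2.2} {x3.1} {x4.1} {x4.2}

After gluing at w3, chains via deleted ports link the x-ports.
stage w1: inputs (x2, x4), connectivity {out.1, out.2, x2.3} {out.3} {x2.1, x4.3} {x2.2} {x4.1} {x4.2}, out.j its boundary
stage w2: inputs (x3, x1), connectivity {out.1, x1.1} {out.2, out.3, x3.3} {x1.2} {x1.3, x3.2} {x3.1}, out.j its boundary
stage w3: inputs (x2, x4, x3, x1), connectivity {out.1, x2.3, x3.3} {out.2} {out.3} {x1.1} {x1.2} {x1.3, x3.2} {x2.1, x4.3} {x2.2} {x3.1} {x4.1} {x4.2}, out.j its boundary


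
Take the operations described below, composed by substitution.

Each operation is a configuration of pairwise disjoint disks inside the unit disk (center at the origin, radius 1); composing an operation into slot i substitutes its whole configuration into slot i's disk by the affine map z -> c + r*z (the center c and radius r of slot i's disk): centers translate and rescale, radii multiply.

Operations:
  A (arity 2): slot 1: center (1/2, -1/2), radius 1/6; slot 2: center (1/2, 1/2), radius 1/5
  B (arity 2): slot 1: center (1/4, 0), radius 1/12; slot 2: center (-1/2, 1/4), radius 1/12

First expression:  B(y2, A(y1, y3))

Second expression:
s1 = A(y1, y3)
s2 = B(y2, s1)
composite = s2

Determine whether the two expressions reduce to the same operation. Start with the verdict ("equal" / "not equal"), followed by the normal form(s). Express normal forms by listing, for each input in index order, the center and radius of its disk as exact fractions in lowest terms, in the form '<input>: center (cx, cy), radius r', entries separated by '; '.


Reducing the first expression gives y1: center (-11/24, 5/24), radius 1/72; y2: center (1/4, 0), radius 1/12; y3: center (-11/24, 7/24), radius 1/60
Reducing the second expression gives y1: center (-11/24, 5/24), radius 1/72; y2: center (1/4, 0), radius 1/12; y3: center (-11/24, 7/24), radius 1/60
One common form — equal.

equal; the common form is y1: center (-11/24, 5/24), radius 1/72; y2: center (1/4, 0), radius 1/12; y3: center (-11/24, 7/24), radius 1/60


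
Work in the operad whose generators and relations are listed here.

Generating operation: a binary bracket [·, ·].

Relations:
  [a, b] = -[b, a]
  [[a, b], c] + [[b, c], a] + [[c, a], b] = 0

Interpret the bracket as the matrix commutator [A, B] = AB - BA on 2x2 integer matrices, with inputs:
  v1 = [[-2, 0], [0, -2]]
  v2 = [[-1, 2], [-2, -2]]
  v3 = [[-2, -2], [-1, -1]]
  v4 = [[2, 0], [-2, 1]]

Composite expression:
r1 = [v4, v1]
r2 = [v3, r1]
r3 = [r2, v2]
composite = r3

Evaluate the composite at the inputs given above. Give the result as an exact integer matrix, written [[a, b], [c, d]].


[[0, 0], [0, 0]]

[v4, v1] = [[0, 0], [0, 0]]
[v3, [v4, v1]] = [[0, 0], [0, 0]]
[[v3, [v4, v1]], v2] = [[0, 0], [0, 0]]


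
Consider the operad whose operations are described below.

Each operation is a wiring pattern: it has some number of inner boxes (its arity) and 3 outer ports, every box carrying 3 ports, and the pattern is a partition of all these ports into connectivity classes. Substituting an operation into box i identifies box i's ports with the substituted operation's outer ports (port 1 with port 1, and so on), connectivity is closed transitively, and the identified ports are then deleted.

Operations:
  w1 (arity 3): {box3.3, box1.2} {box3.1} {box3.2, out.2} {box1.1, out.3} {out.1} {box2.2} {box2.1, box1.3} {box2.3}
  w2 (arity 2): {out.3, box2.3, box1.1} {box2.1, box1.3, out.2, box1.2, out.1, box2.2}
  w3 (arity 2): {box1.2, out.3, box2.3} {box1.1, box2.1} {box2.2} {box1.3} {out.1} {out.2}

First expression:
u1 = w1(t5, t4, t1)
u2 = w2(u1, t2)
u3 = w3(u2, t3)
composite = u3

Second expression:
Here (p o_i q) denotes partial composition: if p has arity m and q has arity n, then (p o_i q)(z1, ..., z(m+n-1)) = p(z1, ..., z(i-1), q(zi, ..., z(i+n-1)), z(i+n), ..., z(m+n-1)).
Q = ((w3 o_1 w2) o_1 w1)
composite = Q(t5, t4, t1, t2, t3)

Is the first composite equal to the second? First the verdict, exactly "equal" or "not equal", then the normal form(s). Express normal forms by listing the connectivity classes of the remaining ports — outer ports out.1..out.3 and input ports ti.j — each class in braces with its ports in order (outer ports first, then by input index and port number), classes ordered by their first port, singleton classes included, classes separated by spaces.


equal; the common form is {out.1} {out.2} {out.3, t1.2, t2.1, t2.2, t3.1, t3.3, t5.1} {t1.1} {t1.3, t5.2} {t2.3} {t3.2} {t4.1, t5.3} {t4.2} {t4.3}

In normal form, the first expression is {out.1} {out.2} {out.3, t1.2, t2.1, t2.2, t3.1, t3.3, t5.1} {t1.1} {t1.3, t5.2} {t2.3} {t3.2} {t4.1, t5.3} {t4.2} {t4.3}
In normal form, the second expression is {out.1} {out.2} {out.3, t1.2, t2.1, t2.2, t3.1, t3.3, t5.1} {t1.1} {t1.3, t5.2} {t2.3} {t3.2} {t4.1, t5.3} {t4.2} {t4.3}
The normal forms match — equal.


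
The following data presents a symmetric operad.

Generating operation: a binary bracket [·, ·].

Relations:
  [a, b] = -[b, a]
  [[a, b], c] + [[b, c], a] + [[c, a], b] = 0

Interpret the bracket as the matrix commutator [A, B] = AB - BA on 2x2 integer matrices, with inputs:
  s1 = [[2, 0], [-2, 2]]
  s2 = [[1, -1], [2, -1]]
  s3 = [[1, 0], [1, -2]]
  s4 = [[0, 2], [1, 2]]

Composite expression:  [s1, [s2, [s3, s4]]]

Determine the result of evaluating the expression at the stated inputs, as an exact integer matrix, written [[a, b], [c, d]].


[[16, 0], [28, -16]]

[s3, s4] = [[-2, 6], [-5, 2]]
[s2, [s3, s4]] = [[-7, 8], [2, 7]]
[s1, [s2, [s3, s4]]] = [[16, 0], [28, -16]]


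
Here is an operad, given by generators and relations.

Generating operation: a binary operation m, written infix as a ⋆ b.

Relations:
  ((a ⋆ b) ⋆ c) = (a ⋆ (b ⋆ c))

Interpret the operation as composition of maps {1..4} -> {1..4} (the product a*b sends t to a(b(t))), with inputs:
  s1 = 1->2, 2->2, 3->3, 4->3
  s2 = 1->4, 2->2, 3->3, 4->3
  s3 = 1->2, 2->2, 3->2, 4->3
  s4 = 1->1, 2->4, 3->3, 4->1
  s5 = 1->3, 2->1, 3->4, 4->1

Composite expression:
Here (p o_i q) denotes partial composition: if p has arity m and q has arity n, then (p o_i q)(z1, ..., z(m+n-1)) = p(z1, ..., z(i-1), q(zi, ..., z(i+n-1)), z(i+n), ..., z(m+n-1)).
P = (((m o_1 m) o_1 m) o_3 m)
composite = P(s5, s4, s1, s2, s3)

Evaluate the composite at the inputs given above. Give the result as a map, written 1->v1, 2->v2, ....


(s5 ⋆ s4) = 1->3, 2->1, 3->4, 4->3
(s1 ⋆ s2) = 1->3, 2->2, 3->3, 4->3
((s5 ⋆ s4) ⋆ (s1 ⋆ s2)) = 1->4, 2->1, 3->4, 4->4
(((s5 ⋆ s4) ⋆ (s1 ⋆ s2)) ⋆ s3) = 1->1, 2->1, 3->1, 4->4

1->1, 2->1, 3->1, 4->4


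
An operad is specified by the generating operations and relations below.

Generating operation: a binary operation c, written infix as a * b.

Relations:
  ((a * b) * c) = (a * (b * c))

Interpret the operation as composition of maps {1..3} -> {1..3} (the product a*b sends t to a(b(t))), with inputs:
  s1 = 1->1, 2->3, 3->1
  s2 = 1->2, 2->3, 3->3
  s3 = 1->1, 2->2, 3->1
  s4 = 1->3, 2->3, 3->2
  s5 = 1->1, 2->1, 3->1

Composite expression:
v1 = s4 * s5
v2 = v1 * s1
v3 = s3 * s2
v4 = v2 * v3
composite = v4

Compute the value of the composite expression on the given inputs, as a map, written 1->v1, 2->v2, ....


1->3, 2->3, 3->3

(s4 * s5) = 1->3, 2->3, 3->3
((s4 * s5) * s1) = 1->3, 2->3, 3->3
(s3 * s2) = 1->2, 2->1, 3->1
(((s4 * s5) * s1) * (s3 * s2)) = 1->3, 2->3, 3->3


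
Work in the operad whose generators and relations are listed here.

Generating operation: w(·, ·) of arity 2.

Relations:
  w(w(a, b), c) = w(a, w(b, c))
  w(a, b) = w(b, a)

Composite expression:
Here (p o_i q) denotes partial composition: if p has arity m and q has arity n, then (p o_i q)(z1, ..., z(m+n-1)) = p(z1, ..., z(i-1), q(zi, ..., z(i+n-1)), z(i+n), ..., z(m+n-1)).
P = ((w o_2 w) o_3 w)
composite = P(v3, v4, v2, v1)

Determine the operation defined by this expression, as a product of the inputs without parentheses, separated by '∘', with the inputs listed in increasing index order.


v1 ∘ v2 ∘ v3 ∘ v4

Key point: w commutes, so take the v-inputs in any fixed order.
w(v2, v1) unparenthesizes to v2 ∘ v1
w(v4, w(v2, v1)) unparenthesizes to v4 ∘ v2 ∘ v1
w(v3, w(v4, w(v2, v1))) unparenthesizes to v3 ∘ v4 ∘ v2 ∘ v1
reordering the factors by index: v1 ∘ v2 ∘ v3 ∘ v4


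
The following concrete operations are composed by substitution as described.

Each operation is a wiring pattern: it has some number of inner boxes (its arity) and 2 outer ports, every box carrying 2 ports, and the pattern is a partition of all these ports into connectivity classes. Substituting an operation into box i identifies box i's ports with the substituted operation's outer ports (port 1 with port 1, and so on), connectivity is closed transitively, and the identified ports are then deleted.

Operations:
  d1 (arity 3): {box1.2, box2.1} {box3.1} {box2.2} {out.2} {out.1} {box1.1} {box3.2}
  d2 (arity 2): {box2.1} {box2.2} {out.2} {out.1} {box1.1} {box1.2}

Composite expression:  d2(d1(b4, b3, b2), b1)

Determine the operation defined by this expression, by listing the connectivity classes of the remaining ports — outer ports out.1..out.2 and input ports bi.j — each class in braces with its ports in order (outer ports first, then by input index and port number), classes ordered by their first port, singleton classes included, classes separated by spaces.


Reachability decides: close wires over d2-identified ports.
through d1, on inputs (b4, b3, b2): {out.1} {out.2} {b2.1} {b2.2} {b3.1, b4.2} {b3.2} {b4.1} (out.j = stage outer ports)
through d2, on inputs (b4, b3, b2, b1): {out.1} {out.2} {b1.1} {b1.2} {b2.1} {b2.2} {b3.1, b4.2} {b3.2} {b4.1} (out.j = stage outer ports)

{out.1} {out.2} {b1.1} {b1.2} {b2.1} {b2.2} {b3.1, b4.2} {b3.2} {b4.1}


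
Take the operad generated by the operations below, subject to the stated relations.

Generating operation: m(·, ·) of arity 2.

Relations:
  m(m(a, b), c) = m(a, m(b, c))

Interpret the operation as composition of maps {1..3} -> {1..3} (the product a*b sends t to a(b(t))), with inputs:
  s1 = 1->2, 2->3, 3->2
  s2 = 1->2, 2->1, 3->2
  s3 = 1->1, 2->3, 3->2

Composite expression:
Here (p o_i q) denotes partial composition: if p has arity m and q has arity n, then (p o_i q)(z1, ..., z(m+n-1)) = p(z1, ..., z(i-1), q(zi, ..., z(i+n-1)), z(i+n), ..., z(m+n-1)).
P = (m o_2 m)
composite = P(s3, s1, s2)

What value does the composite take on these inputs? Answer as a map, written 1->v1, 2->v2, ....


m(s1, s2) = 1->3, 2->2, 3->3
m(s3, m(s1, s2)) = 1->2, 2->3, 3->2

1->2, 2->3, 3->2


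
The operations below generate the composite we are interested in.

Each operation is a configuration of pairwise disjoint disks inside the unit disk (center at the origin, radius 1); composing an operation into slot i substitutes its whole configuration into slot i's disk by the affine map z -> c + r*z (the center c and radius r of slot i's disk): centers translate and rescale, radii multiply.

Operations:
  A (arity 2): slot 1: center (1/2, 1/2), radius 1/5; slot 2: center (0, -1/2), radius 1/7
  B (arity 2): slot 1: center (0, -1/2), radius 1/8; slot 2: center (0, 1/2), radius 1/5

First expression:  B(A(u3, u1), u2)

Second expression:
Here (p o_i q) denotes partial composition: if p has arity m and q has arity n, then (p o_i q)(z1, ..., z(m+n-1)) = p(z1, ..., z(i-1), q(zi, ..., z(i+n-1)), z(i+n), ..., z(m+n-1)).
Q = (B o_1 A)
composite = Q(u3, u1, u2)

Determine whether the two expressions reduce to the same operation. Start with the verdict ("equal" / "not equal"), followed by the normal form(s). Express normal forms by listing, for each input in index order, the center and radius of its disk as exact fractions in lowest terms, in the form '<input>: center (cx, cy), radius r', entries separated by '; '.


Normal form of the first expression: u1: center (0, -9/16), radius 1/56; u2: center (0, 1/2), radius 1/5; u3: center (1/16, -7/16), radius 1/40
Normal form of the second expression: u1: center (0, -9/16), radius 1/56; u2: center (0, 1/2), radius 1/5; u3: center (1/16, -7/16), radius 1/40
The normal forms match — equal.

equal: each reduces to u1: center (0, -9/16), radius 1/56; u2: center (0, 1/2), radius 1/5; u3: center (1/16, -7/16), radius 1/40
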